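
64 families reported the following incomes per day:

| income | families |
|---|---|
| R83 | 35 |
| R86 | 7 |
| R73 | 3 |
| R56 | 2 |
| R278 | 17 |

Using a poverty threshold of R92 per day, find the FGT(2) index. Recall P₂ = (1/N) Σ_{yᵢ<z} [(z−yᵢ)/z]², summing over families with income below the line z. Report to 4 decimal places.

0.0125

Below the line: 2×R56, 3×R73, 35×R83, 7×R86 (q = 47 of N = 64).
Gap ratios (z−y)/z: (92−56)/92 = 0.3913 (×2); (92−73)/92 = 0.2065 (×3); (92−83)/92 = 0.0978 (×35); (92−86)/92 = 0.0652 (×7).
Squared: 0.1531 (×2); 0.0427 (×3); 0.0096 (×35); 0.0043 (×7).
Sum = 0.798913; P₂ = 0.798913 / 64 = 0.0125.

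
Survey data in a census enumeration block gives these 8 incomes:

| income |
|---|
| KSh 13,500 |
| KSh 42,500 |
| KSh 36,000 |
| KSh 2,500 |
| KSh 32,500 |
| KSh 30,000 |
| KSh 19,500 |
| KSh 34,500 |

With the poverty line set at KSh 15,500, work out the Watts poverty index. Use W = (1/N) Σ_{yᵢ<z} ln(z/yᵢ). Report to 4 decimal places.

Below z: KSh 2,500, KSh 13,500 (q = 2 of N = 8).
ln(z/y) terms: ln(15500/2500) = 1.8245; ln(15500/13500) = 0.1382.
W = 1.962700 / 8 = 0.2453.

0.2453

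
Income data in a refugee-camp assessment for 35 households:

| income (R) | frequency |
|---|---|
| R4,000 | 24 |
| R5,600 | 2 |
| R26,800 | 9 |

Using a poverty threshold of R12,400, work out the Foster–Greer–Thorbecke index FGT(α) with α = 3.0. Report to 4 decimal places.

0.2226

Below the line: 24×R4,000, 2×R5,600 (q = 26 of N = 35).
Shortfall ratios: (12400−4000)/12400 = 0.6774 (×24); (12400−5600)/12400 = 0.5484 (×2).
Raised to α = 3.0: 0.31087 (×24); 0.16492 (×2).
Sum = 7.790608; FGT(3.0) = 7.790608 / 35 = 0.2226.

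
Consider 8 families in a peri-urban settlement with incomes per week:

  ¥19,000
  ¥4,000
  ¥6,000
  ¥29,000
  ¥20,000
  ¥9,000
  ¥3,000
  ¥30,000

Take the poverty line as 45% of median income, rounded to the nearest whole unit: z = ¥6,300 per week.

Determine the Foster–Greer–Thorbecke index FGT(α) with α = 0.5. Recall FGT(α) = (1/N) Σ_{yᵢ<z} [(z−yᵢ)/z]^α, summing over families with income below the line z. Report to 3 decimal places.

0.193

Below z: ¥3,000, ¥4,000, ¥6,000 (q = 3 of N = 8).
Gap ratios (z−y)/z: (6300−3000)/6300 = 0.5238; (6300−4000)/6300 = 0.3651; (6300−6000)/6300 = 0.0476.
Raised to α = 0.5: 0.72375; 0.60422; 0.21822.
Sum = 1.546183; FGT(0.5) = 1.546183 / 8 = 0.193.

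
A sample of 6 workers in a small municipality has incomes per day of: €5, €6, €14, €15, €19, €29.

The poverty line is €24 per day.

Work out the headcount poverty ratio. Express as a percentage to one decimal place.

83.3%

5 of the 6 workers have income below €24.
H = 5/6 = 83.3%.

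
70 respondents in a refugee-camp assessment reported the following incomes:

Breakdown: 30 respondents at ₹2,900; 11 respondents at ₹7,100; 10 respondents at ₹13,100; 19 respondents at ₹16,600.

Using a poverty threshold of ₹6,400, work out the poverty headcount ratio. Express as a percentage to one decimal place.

42.9%

30 of the 70 respondents have income below ₹6,400.
H = 30/70 = 42.9%.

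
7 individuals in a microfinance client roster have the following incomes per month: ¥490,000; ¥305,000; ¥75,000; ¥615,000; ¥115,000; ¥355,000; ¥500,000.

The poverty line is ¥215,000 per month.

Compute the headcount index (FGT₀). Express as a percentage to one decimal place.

2 of the 7 individuals have income below ¥215,000.
H = 2/7 = 28.6%.

28.6%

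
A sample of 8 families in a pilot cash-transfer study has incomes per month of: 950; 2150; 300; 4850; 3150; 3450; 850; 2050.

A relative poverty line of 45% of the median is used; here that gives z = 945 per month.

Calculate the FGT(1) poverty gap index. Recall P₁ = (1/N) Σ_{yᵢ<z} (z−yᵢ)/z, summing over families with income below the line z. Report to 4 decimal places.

0.0979

Incomes under z: 300, 850 (q = 2 of N = 8).
Relative gaps: (945−300)/945 = 0.6825; (945−850)/945 = 0.1005.
Sum of shortfalls = 0.783069; P₁ averages over all N: 0.783069 / 8 = 0.0979.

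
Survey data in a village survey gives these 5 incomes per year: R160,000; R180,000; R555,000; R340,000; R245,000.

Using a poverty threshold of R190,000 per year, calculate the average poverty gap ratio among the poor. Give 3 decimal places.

Poor units: R160,000, R180,000 (q = 2 of N = 5).
Shortfall ratios (z−y)/z: 0.1579, 0.0526; sum = 0.210526.
The income-gap ratio divides by q (the poor only): 0.210526 / 2 = 0.105.

0.105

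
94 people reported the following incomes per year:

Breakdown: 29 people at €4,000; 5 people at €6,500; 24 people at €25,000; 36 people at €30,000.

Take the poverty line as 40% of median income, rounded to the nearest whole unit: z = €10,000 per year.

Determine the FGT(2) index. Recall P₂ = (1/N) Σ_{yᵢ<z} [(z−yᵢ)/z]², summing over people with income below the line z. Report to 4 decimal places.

0.1176

Poor units: 29×€4,000, 5×€6,500 (q = 34 of N = 94).
Gap ratios (z−y)/z: (10000−4000)/10000 = 0.6000 (×29); (10000−6500)/10000 = 0.3500 (×5).
Squared: 0.3600 (×29); 0.1225 (×5).
Sum = 11.052500; P₂ = 11.052500 / 94 = 0.1176.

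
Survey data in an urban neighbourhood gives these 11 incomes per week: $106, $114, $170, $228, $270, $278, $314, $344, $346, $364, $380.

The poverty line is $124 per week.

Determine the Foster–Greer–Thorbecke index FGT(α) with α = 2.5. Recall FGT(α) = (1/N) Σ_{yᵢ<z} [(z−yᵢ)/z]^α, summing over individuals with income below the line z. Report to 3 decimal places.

Poor units: $106, $114 (q = 2 of N = 11).
Relative gaps: (124−106)/124 = 0.1452; (124−114)/124 = 0.0806.
Raised to α = 2.5: 0.00803; 0.00185.
Sum = 0.009875; FGT(2.5) = 0.009875 / 11 = 0.001.

0.001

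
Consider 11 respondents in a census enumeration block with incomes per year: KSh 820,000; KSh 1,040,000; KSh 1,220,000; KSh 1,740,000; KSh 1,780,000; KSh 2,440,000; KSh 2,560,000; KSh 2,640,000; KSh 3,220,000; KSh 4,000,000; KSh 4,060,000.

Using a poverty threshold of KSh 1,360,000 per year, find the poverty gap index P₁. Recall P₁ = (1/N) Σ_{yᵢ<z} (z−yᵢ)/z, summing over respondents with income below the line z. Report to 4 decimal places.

0.0668

Incomes under z: KSh 820,000, KSh 1,040,000, KSh 1,220,000 (q = 3 of N = 11).
Normalized shortfalls: (1360000−820000)/1360000 = 0.3971; (1360000−1040000)/1360000 = 0.2353; (1360000−1220000)/1360000 = 0.1029.
Σ = 0.735294. Dividing by the full population N = 11 gives P₁ = 0.0668.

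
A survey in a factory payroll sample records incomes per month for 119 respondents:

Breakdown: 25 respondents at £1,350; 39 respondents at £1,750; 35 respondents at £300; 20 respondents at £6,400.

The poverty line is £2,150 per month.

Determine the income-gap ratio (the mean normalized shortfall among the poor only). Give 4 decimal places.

0.4715

Below the line: 35×£300, 25×£1,350, 39×£1,750 (q = 99 of N = 119).
Relative gaps: 0.8605 (×35), 0.3721 (×25), 0.1860 (×39); sum = 46.674419.
The income-gap ratio divides by q (the poor only): 46.674419 / 99 = 0.4715.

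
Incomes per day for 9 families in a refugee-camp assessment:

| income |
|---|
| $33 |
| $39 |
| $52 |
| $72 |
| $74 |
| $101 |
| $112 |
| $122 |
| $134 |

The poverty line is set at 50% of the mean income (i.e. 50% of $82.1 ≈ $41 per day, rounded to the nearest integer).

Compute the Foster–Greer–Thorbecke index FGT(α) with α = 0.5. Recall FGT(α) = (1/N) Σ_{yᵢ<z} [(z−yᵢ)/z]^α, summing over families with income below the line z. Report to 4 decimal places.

0.0736

Below z: $33, $39 (q = 2 of N = 9).
Relative gaps: (41−33)/41 = 0.1951; (41−39)/41 = 0.0488.
Raised to α = 0.5: 0.44173; 0.22086.
Sum = 0.662589; FGT(0.5) = 0.662589 / 9 = 0.0736.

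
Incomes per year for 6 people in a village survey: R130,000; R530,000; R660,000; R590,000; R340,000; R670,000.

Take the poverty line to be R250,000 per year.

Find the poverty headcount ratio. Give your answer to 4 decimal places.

1 of the 6 people have income below R250,000.
H = 1/6 = 0.1667.

0.1667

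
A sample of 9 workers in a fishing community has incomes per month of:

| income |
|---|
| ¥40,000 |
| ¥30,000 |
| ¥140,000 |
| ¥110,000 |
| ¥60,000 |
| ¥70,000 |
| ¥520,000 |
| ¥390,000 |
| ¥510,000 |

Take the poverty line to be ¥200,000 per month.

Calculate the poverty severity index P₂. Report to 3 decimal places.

Below the line: ¥30,000, ¥40,000, ¥60,000, ¥70,000, ¥110,000, ¥140,000 (q = 6 of N = 9).
Gap ratios (z−y)/z: (200000−30000)/200000 = 0.8500; (200000−40000)/200000 = 0.8000; (200000−60000)/200000 = 0.7000; (200000−70000)/200000 = 0.6500; (200000−110000)/200000 = 0.4500; (200000−140000)/200000 = 0.3000.
Squared: 0.7225; 0.6400; 0.4900; 0.4225; 0.2025; 0.0900.
Sum = 2.567500; P₂ = 2.567500 / 9 = 0.285.

0.285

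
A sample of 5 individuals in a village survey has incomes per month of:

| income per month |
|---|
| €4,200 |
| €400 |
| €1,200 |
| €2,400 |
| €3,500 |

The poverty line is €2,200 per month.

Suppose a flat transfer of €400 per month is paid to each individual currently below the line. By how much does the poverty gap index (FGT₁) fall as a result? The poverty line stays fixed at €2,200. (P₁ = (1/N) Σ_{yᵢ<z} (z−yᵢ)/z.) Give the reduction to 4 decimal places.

Before: below the line — €400, €1,200; poverty gap index (FGT₁) = 0.254545.
After the €400 transfer: below the line — €800, €1,600; poverty gap index (FGT₁) = 0.181818.
Reduction = 0.254545 − 0.181818 = 0.0727.

0.0727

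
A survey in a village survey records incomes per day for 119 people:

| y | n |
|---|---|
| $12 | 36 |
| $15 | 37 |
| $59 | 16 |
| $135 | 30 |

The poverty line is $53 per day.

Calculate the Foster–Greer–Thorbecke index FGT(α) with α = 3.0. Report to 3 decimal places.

0.255

Poor units: 36×$12, 37×$15 (q = 73 of N = 119).
Relative gaps: (53−12)/53 = 0.7736 (×36); (53−15)/53 = 0.7170 (×37).
Raised to α = 3.0: 0.46294 (×36); 0.36857 (×37).
Sum = 30.303002; FGT(3.0) = 30.303002 / 119 = 0.255.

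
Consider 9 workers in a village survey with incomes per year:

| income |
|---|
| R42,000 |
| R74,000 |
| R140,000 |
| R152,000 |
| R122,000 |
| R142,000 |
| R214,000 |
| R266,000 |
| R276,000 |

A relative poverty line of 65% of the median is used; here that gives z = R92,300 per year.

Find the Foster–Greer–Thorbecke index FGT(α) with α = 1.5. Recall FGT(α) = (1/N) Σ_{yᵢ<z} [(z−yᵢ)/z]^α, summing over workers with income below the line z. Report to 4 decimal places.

Below the line: R42,000, R74,000 (q = 2 of N = 9).
Shortfall ratios: (92300−42000)/92300 = 0.5450; (92300−74000)/92300 = 0.1983.
Raised to α = 1.5: 0.40230; 0.08828.
Sum = 0.490582; FGT(1.5) = 0.490582 / 9 = 0.0545.

0.0545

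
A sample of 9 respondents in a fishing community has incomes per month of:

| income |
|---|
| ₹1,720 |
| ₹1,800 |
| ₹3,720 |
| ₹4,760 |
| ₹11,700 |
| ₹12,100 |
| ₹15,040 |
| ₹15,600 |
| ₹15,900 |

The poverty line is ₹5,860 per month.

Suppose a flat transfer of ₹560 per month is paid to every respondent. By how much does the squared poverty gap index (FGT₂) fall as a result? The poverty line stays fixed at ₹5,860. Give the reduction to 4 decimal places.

0.0374

Before: below the line — ₹1,720, ₹1,800, ₹3,720, ₹4,760; squared poverty gap index (FGT₂) = 0.127526.
After the ₹560 transfer: below the line — ₹2,280, ₹2,360, ₹4,280, ₹5,320; squared poverty gap index (FGT₂) = 0.090127.
Reduction = 0.127526 − 0.090127 = 0.0374.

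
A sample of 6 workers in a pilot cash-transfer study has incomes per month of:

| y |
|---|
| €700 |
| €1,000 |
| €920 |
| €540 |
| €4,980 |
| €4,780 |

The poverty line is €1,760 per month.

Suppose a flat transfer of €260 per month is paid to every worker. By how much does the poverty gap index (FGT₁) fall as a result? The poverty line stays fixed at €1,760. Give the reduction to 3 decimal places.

Before: below the line — €540, €700, €920, €1,000; poverty gap index (FGT₁) = 0.36742.
After the €260 transfer: below the line — €800, €960, €1,180, €1,260; poverty gap index (FGT₁) = 0.26894.
Reduction = 0.36742 − 0.26894 = 0.098.

0.098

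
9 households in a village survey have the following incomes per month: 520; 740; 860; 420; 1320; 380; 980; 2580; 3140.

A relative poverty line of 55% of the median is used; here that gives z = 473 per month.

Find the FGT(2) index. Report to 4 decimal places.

0.0057

Poor units: 380, 420 (q = 2 of N = 9).
Shortfall ratios: (473−380)/473 = 0.1966; (473−420)/473 = 0.1121.
Squared: 0.0387; 0.0126.
Sum = 0.051214; P₂ = 0.051214 / 9 = 0.0057.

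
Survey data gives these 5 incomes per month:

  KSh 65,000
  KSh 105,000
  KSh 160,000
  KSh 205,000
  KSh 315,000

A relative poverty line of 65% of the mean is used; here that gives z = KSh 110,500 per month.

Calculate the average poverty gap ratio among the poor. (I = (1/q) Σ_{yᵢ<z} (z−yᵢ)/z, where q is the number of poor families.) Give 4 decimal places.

Below z: KSh 65,000, KSh 105,000 (q = 2 of N = 5).
Relative gaps: 0.4118, 0.0498; sum = 0.461538.
I averages over the q = 2 poor units only: 0.461538 / 2 = 0.2308.

0.2308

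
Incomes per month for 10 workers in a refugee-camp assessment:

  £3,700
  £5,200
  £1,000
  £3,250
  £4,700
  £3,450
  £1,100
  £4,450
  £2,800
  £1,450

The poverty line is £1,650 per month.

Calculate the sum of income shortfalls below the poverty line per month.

Below the line: £1,000, £1,100, £1,450 (q = 3 of N = 10).
Individual gaps: 1650−1000 = 650; 1650−1100 = 550; 1650−1450 = 200.
Aggregate gap = £1,400.

£1,400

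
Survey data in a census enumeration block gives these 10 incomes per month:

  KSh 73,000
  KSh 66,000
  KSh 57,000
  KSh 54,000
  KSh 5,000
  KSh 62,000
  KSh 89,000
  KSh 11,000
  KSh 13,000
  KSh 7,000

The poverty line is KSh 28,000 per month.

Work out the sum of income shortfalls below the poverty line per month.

Below the line: KSh 5,000, KSh 7,000, KSh 11,000, KSh 13,000 (q = 4 of N = 10).
Individual gaps: 28000−5000 = 23000; 28000−7000 = 21000; 28000−11000 = 17000; 28000−13000 = 15000.
Aggregate gap = KSh 76,000.

KSh 76,000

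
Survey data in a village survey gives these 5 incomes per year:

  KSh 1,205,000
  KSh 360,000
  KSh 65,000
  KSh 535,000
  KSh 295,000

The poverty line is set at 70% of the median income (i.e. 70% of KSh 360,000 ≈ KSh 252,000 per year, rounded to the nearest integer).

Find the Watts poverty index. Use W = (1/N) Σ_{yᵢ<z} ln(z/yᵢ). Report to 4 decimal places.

Below z: KSh 65,000 (q = 1 of N = 5).
Log gaps: ln(252000/65000) = 1.3550.
W = 1.355042 / 5 = 0.2710.

0.2710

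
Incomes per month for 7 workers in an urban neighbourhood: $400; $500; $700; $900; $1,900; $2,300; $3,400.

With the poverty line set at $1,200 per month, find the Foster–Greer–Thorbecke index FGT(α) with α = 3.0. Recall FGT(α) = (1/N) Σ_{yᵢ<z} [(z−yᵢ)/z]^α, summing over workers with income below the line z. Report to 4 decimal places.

Below the line: $400, $500, $700, $900 (q = 4 of N = 7).
Relative gaps: (1200−400)/1200 = 0.6667; (1200−500)/1200 = 0.5833; (1200−700)/1200 = 0.4167; (1200−900)/1200 = 0.2500.
Raised to α = 3.0: 0.29630; 0.19850; 0.07234; 0.01562.
Sum = 0.582755; FGT(3.0) = 0.582755 / 7 = 0.0833.

0.0833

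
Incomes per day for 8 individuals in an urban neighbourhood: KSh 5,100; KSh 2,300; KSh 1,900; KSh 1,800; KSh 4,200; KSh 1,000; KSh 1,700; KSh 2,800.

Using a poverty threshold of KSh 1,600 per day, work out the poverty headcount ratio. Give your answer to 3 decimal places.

1 of the 8 individuals have income below KSh 1,600.
H = 1/8 = 0.125.

0.125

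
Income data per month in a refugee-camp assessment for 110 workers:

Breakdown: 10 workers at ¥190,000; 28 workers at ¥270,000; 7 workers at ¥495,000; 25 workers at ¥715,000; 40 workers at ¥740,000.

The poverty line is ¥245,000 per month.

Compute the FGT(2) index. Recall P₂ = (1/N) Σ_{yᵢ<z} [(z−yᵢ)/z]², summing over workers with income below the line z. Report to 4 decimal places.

0.0046

Incomes under z: 10×¥190,000 (q = 10 of N = 110).
Normalized shortfalls: (245000−190000)/245000 = 0.2245 (×10).
Squared: 0.0504 (×10).
Sum = 0.503957; P₂ = 0.503957 / 110 = 0.0046.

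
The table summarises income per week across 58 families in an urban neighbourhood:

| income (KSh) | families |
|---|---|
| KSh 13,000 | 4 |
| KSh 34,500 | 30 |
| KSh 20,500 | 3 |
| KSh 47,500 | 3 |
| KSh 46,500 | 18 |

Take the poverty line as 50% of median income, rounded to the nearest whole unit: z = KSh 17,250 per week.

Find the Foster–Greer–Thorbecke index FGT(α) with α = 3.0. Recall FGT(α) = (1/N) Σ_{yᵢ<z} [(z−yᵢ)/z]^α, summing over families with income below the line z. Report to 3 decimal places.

0.001

Below the line: 4×KSh 13,000 (q = 4 of N = 58).
Shortfall ratios: (17250−13000)/17250 = 0.2464 (×4).
Raised to α = 3.0: 0.01496 (×4).
Sum = 0.059822; FGT(3.0) = 0.059822 / 58 = 0.001.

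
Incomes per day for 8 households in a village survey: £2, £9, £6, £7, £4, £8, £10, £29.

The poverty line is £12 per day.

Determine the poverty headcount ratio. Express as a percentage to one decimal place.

87.5%

7 of the 8 households have income below £12.
H = 7/8 = 87.5%.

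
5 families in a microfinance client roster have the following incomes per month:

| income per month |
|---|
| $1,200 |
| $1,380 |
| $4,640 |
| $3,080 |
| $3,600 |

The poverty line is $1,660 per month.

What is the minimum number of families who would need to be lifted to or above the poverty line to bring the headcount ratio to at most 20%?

1

2 of the 5 families are poor, so H = 2/5 = 0.400.
A headcount ratio of at most 20% allows at most ⌊0.20 × 5⌋ = 1 poor families.
So at least 2 − 1 = 1 must be lifted.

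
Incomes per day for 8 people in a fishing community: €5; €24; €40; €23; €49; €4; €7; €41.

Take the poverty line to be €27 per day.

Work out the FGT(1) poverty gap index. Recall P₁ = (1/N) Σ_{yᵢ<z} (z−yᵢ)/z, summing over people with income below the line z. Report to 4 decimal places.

0.3333

Poor units: €4, €5, €7, €23, €24 (q = 5 of N = 8).
Normalized shortfalls: (27−4)/27 = 0.8519; (27−5)/27 = 0.8148; (27−7)/27 = 0.7407; (27−23)/27 = 0.1481; (27−24)/27 = 0.1111.
Sum of shortfalls = 2.666667; P₁ averages over all N: 2.666667 / 8 = 0.3333.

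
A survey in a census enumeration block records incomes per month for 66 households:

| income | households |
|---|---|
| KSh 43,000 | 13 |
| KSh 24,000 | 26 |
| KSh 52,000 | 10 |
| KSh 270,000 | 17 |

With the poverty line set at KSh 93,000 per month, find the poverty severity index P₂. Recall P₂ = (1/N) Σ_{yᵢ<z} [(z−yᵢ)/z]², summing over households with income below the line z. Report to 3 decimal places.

Below z: 26×KSh 24,000, 13×KSh 43,000, 10×KSh 52,000 (q = 49 of N = 66).
Normalized shortfalls: (93000−24000)/93000 = 0.7419 (×26); (93000−43000)/93000 = 0.5376 (×13); (93000−52000)/93000 = 0.4409 (×10).
Squared: 0.5505 (×26); 0.2891 (×13); 0.1944 (×10).
Sum = 20.013412; P₂ = 20.013412 / 66 = 0.303.

0.303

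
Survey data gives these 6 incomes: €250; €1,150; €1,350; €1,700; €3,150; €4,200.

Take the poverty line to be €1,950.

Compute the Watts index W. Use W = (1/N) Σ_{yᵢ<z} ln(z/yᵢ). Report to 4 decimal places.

0.5145

Incomes under z: €250, €1,150, €1,350, €1,700 (q = 4 of N = 6).
ln(z/y) terms: ln(1950/250) = 2.0541; ln(1950/1150) = 0.5281; ln(1950/1350) = 0.3677; ln(1950/1700) = 0.1372.
W = 3.087117 / 6 = 0.5145.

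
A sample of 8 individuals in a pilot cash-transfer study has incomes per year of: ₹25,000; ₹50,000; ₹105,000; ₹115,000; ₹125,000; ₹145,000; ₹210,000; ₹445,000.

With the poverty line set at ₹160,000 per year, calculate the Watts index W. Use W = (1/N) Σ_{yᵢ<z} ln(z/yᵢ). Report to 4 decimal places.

Below z: ₹25,000, ₹50,000, ₹105,000, ₹115,000, ₹125,000, ₹145,000 (q = 6 of N = 8).
ln(z/y) terms: ln(160000/25000) = 1.8563; ln(160000/50000) = 1.1632; ln(160000/105000) = 0.4212; ln(160000/115000) = 0.3302; ln(160000/125000) = 0.2469; ln(160000/145000) = 0.0984.
W = 4.116204 / 8 = 0.5145.

0.5145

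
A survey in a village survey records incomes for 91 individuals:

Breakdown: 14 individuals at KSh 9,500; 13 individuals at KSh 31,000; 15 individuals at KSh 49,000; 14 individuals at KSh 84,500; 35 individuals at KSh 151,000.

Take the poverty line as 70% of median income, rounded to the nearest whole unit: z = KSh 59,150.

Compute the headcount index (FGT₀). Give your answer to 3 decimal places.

42 of the 91 individuals have income below KSh 59,150.
H = 42/91 = 0.462.

0.462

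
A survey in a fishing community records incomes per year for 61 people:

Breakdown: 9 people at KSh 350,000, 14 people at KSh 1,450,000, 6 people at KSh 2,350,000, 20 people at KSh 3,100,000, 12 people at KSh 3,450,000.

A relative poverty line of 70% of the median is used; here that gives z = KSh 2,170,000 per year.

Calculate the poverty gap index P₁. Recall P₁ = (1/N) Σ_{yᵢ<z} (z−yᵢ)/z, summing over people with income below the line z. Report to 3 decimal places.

0.200

Poor units: 9×KSh 350,000, 14×KSh 1,450,000 (q = 23 of N = 61).
Relative gaps: (2170000−350000)/2170000 = 0.8387 (×9); (2170000−1450000)/2170000 = 0.3318 (×14).
Sum of shortfalls = 12.193548; P₁ averages over all N: 12.193548 / 61 = 0.200.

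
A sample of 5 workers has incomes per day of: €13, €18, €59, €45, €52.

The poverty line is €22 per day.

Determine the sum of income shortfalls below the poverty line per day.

€13

Incomes under z: €13, €18 (q = 2 of N = 5).
Individual gaps: 22−13 = 9; 22−18 = 4.
Aggregate gap = €13.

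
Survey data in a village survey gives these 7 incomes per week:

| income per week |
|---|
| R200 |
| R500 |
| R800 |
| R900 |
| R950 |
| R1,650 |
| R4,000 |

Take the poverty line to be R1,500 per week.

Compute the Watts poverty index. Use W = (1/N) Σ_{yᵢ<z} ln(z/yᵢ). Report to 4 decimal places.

Incomes under z: R200, R500, R800, R900, R950 (q = 5 of N = 7).
Log gaps: ln(1500/200) = 2.0149; ln(1500/500) = 1.0986; ln(1500/800) = 0.6286; ln(1500/900) = 0.5108; ln(1500/950) = 0.4568.
W = 4.709708 / 7 = 0.6728.

0.6728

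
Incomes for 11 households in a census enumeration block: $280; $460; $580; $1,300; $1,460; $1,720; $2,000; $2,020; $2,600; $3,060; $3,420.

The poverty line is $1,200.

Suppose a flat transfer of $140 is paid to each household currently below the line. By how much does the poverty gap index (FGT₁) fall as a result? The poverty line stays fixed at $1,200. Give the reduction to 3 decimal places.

0.032

Before: below the line — $280, $460, $580; poverty gap index (FGT₁) = 0.17273.
After the $140 transfer: below the line — $420, $600, $720; poverty gap index (FGT₁) = 0.14091.
Reduction = 0.17273 − 0.14091 = 0.032.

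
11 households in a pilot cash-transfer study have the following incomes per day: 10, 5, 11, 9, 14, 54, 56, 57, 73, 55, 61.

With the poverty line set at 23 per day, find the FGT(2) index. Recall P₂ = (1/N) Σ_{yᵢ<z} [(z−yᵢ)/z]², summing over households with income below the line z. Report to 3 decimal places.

0.157

Incomes under z: 5, 9, 10, 11, 14 (q = 5 of N = 11).
Gap ratios (z−y)/z: (23−5)/23 = 0.7826; (23−9)/23 = 0.6087; (23−10)/23 = 0.5652; (23−11)/23 = 0.5217; (23−14)/23 = 0.3913.
Squared: 0.6125; 0.3705; 0.3195; 0.2722; 0.1531.
Sum = 1.727788; P₂ = 1.727788 / 11 = 0.157.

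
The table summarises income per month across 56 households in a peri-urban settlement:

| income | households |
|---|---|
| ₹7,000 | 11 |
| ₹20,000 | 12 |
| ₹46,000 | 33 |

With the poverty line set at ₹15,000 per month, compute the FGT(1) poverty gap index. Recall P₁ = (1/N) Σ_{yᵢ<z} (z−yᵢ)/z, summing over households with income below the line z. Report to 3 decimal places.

0.105

Below the line: 11×₹7,000 (q = 11 of N = 56).
Shortfall ratios: (15000−7000)/15000 = 0.5333 (×11).
Sum of shortfalls = 5.866667; P₁ averages over all N: 5.866667 / 56 = 0.105.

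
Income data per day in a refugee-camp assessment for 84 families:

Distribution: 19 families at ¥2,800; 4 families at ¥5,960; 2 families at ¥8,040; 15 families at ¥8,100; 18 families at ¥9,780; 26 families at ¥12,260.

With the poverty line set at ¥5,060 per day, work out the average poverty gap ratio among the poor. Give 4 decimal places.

0.4466

Below the line: 19×¥2,800 (q = 19 of N = 84).
Shortfall ratios (z−y)/z: 0.4466 (×19); sum = 8.486166.
I averages over the q = 19 poor units only: 8.486166 / 19 = 0.4466.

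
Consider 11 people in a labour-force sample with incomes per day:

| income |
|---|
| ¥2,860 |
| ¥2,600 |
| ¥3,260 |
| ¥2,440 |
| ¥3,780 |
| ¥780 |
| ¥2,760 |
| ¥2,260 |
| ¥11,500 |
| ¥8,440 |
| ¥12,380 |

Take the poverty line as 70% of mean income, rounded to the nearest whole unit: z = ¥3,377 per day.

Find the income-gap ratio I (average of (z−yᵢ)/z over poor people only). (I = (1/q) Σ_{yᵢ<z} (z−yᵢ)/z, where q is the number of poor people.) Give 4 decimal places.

Poor units: ¥780, ¥2,260, ¥2,440, ¥2,600, ¥2,760, ¥2,860, ¥3,260 (q = 7 of N = 11).
Shortfall ratios (z−y)/z: 0.7690, 0.3308, 0.2775, 0.2301, 0.1827, 0.1531, 0.0346; sum = 1.977791.
The income-gap ratio divides by q (the poor only): 1.977791 / 7 = 0.2825.

0.2825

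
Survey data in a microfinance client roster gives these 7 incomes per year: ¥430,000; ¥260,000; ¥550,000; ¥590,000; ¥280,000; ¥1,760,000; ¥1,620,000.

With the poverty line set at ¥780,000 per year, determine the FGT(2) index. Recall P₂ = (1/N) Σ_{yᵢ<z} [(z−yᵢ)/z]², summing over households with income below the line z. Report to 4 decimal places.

0.1719

Incomes under z: ¥260,000, ¥280,000, ¥430,000, ¥550,000, ¥590,000 (q = 5 of N = 7).
Shortfall ratios: (780000−260000)/780000 = 0.6667; (780000−280000)/780000 = 0.6410; (780000−430000)/780000 = 0.4487; (780000−550000)/780000 = 0.2949; (780000−590000)/780000 = 0.2436.
Squared: 0.4444; 0.4109; 0.2013; 0.0869; 0.0593.
Sum = 1.202991; P₂ = 1.202991 / 7 = 0.1719.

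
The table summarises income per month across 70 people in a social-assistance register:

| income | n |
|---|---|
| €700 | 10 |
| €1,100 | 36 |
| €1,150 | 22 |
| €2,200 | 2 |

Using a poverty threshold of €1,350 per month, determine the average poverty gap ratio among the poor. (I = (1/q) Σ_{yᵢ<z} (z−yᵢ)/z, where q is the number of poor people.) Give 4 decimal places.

Below the line: 10×€700, 36×€1,100, 22×€1,150 (q = 68 of N = 70).
Relative gaps: 0.4815 (×10), 0.1852 (×36), 0.1481 (×22); sum = 14.740741.
I averages over the q = 68 poor units only: 14.740741 / 68 = 0.2168.

0.2168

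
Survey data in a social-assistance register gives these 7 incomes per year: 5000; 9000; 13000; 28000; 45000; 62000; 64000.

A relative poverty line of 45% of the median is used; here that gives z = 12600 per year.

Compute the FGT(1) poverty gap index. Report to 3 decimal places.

Poor units: 5000, 9000 (q = 2 of N = 7).
Normalized shortfalls: (12600−5000)/12600 = 0.6032; (12600−9000)/12600 = 0.2857.
Sum of shortfalls = 0.888889; P₁ averages over all N: 0.888889 / 7 = 0.127.

0.127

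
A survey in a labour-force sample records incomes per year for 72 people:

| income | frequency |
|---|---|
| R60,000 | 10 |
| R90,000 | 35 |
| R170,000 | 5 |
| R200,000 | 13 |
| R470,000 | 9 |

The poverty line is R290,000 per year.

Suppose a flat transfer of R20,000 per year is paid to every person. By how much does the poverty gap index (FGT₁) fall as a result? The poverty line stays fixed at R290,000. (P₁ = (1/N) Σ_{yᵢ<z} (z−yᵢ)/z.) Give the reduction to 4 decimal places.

Before: below the line — 10×R60,000, 35×R90,000, 5×R170,000, 13×R200,000; poverty gap index (FGT₁) = 0.530172.
After the R20,000 transfer: below the line — 10×R80,000, 35×R110,000, 5×R190,000, 13×R220,000; poverty gap index (FGT₁) = 0.469828.
Reduction = 0.530172 − 0.469828 = 0.0603.

0.0603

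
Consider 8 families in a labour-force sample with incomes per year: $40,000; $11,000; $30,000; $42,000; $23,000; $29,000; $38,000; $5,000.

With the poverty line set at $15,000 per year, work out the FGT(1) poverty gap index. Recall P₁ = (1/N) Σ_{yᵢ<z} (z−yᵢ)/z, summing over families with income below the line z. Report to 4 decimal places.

Below z: $5,000, $11,000 (q = 2 of N = 8).
Gap ratios (z−y)/z: (15000−5000)/15000 = 0.6667; (15000−11000)/15000 = 0.2667.
Σ = 0.933333. Dividing by the full population N = 8 gives P₁ = 0.1167.

0.1167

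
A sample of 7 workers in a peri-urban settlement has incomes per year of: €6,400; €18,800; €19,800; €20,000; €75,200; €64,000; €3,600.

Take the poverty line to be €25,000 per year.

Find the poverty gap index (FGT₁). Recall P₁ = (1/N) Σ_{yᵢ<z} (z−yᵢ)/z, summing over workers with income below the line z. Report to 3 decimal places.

Below the line: €3,600, €6,400, €18,800, €19,800, €20,000 (q = 5 of N = 7).
Relative gaps: (25000−3600)/25000 = 0.8560; (25000−6400)/25000 = 0.7440; (25000−18800)/25000 = 0.2480; (25000−19800)/25000 = 0.2080; (25000−20000)/25000 = 0.2000.
Sum of shortfalls = 2.256000; P₁ averages over all N: 2.256000 / 7 = 0.322.

0.322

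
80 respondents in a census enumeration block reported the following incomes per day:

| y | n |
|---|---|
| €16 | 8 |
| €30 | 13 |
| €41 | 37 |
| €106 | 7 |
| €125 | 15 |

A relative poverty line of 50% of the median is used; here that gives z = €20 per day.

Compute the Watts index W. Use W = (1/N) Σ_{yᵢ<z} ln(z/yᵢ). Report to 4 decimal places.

0.0223

Below z: 8×€16 (q = 8 of N = 80).
Log gaps: ln(20/16) = 0.2231 (×8).
W = 1.785148 / 80 = 0.0223.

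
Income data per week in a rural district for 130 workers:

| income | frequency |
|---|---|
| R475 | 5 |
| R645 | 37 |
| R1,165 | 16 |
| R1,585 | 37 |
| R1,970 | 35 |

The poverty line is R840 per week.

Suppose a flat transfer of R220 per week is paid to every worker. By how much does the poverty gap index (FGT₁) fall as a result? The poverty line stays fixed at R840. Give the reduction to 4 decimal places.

Before: below the line — 5×R475, 37×R645; poverty gap index (FGT₁) = 0.082784.
After the R220 transfer: below the line — 5×R695; poverty gap index (FGT₁) = 0.006639.
Reduction = 0.082784 − 0.006639 = 0.0761.

0.0761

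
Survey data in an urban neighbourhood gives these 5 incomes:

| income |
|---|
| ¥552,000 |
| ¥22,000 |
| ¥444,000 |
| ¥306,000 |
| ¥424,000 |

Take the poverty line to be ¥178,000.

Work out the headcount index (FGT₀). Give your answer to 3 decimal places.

0.200

1 of the 5 respondents have income below ¥178,000.
H = 1/5 = 0.200.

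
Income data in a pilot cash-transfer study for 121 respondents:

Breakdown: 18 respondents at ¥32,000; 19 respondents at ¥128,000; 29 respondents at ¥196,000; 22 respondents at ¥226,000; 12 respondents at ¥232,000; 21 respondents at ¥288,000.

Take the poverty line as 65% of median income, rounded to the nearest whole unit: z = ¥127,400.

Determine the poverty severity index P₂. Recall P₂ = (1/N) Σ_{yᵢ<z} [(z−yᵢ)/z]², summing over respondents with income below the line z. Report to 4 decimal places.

Below z: 18×¥32,000 (q = 18 of N = 121).
Shortfall ratios: (127400−32000)/127400 = 0.7488 (×18).
Squared: 0.5607 (×18).
Sum = 10.093235; P₂ = 10.093235 / 121 = 0.0834.

0.0834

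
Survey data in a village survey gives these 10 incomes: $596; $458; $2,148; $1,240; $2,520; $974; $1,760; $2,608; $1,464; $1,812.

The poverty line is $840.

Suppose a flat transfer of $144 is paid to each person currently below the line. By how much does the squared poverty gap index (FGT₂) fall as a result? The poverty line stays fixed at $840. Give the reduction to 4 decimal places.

Before: below the line — $458, $596; squared poverty gap index (FGT₂) = 0.029118.
After the $144 transfer: below the line — $602, $740; squared poverty gap index (FGT₂) = 0.009445.
Reduction = 0.029118 − 0.009445 = 0.0197.

0.0197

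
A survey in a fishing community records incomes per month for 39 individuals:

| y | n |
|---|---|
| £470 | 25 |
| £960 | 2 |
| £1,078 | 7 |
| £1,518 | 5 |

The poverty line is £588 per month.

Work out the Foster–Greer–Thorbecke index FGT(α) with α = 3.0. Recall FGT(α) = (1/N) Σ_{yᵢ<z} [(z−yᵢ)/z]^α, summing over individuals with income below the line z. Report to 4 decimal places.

Incomes under z: 25×£470 (q = 25 of N = 39).
Relative gaps: (588−470)/588 = 0.2007 (×25).
Raised to α = 3.0: 0.00808 (×25).
Sum = 0.202048; FGT(3.0) = 0.202048 / 39 = 0.0052.

0.0052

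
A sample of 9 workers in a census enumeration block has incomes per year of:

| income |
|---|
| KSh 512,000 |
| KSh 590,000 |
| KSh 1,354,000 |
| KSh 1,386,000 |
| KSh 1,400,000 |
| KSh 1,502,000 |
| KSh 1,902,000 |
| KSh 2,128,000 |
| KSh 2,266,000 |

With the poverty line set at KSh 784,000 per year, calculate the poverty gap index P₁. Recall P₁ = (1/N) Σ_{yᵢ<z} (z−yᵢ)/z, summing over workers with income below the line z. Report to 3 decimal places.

Incomes under z: KSh 512,000, KSh 590,000 (q = 2 of N = 9).
Relative gaps: (784000−512000)/784000 = 0.3469; (784000−590000)/784000 = 0.2474.
Sum of shortfalls = 0.594388; P₁ averages over all N: 0.594388 / 9 = 0.066.

0.066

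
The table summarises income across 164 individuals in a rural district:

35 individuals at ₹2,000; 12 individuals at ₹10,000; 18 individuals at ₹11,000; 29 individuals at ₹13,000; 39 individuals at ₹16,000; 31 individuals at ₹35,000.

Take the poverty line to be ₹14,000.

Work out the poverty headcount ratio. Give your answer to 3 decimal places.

94 of the 164 individuals have income below ₹14,000.
H = 94/164 = 0.573.

0.573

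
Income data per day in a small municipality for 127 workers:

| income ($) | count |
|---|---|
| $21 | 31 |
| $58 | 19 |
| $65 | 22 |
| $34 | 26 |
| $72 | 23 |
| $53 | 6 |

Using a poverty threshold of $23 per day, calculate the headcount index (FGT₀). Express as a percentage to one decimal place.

24.4%

31 of the 127 workers have income below $23.
H = 31/127 = 24.4%.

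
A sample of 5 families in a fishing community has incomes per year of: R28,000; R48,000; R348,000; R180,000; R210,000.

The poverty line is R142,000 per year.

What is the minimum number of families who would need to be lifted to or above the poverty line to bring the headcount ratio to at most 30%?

Currently q = 2 of N = 5 are below the line (H = 0.400).
A headcount ratio of at most 30% allows at most ⌊0.30 × 5⌋ = 1 poor families.
So at least 2 − 1 = 1 must be lifted.

1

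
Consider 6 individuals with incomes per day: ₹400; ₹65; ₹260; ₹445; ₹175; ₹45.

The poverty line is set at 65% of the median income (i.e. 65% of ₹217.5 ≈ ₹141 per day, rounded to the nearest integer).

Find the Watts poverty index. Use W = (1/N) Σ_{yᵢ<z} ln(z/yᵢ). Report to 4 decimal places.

Incomes under z: ₹45, ₹65 (q = 2 of N = 6).
ln(z/y) terms: ln(141/45) = 1.1421; ln(141/65) = 0.7744.
W = 1.916470 / 6 = 0.3194.

0.3194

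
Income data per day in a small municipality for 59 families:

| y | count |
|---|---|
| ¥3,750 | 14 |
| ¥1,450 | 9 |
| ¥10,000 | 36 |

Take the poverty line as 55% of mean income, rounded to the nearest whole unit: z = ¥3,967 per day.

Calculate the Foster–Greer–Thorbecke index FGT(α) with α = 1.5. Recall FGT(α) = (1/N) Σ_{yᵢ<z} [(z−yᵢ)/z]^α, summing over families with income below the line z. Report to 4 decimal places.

0.0801

Below z: 9×¥1,450, 14×¥3,750 (q = 23 of N = 59).
Relative gaps: (3967−1450)/3967 = 0.6345 (×9); (3967−3750)/3967 = 0.0547 (×14).
Raised to α = 1.5: 0.50540 (×9); 0.01279 (×14).
Sum = 4.727673; FGT(1.5) = 4.727673 / 59 = 0.0801.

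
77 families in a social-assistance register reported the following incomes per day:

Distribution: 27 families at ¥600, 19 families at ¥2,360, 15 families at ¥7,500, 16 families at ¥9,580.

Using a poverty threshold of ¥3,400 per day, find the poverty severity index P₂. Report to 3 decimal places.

Incomes under z: 27×¥600, 19×¥2,360 (q = 46 of N = 77).
Gap ratios (z−y)/z: (3400−600)/3400 = 0.8235 (×27); (3400−2360)/3400 = 0.3059 (×19).
Squared: 0.6782 (×27); 0.0936 (×19).
Sum = 20.089135; P₂ = 20.089135 / 77 = 0.261.

0.261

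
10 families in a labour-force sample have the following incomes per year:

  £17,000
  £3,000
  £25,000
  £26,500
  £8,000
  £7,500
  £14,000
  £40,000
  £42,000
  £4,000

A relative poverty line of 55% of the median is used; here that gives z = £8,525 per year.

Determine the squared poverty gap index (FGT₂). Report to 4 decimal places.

Poor units: £3,000, £4,000, £7,500, £8,000 (q = 4 of N = 10).
Gap ratios (z−y)/z: (8525−3000)/8525 = 0.6481; (8525−4000)/8525 = 0.5308; (8525−7500)/8525 = 0.1202; (8525−8000)/8525 = 0.0616.
Squared: 0.4200; 0.2817; 0.0145; 0.0038.
Sum = 0.720014; P₂ = 0.720014 / 10 = 0.0720.

0.0720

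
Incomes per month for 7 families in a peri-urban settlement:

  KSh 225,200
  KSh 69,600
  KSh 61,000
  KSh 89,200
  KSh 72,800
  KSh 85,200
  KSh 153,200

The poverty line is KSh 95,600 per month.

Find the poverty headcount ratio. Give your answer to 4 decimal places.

0.7143

5 of the 7 families have income below KSh 95,600.
H = 5/7 = 0.7143.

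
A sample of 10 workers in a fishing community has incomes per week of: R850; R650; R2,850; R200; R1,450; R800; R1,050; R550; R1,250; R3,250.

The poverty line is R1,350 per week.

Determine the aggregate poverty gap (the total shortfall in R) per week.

R4,100

Poor units: R200, R550, R650, R800, R850, R1,050, R1,250 (q = 7 of N = 10).
Individual gaps: 1350−200 = 1150; 1350−550 = 800; 1350−650 = 700; 1350−800 = 550; 1350−850 = 500; 1350−1050 = 300; 1350−1250 = 100.
Aggregate gap = R4,100.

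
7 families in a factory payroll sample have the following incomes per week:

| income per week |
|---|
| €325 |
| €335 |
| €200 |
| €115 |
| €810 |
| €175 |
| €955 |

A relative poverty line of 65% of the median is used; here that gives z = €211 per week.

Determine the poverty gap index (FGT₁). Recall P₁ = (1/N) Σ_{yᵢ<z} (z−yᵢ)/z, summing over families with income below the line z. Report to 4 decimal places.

0.0968

Poor units: €115, €175, €200 (q = 3 of N = 7).
Gap ratios (z−y)/z: (211−115)/211 = 0.4550; (211−175)/211 = 0.1706; (211−200)/211 = 0.0521.
Sum of shortfalls = 0.677725; P₁ averages over all N: 0.677725 / 7 = 0.0968.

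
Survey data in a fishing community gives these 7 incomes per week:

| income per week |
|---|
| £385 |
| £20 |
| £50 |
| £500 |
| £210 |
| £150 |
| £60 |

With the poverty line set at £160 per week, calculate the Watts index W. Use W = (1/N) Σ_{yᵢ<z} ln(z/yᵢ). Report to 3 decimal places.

Below the line: £20, £50, £60, £150 (q = 4 of N = 7).
ln(z/y) terms: ln(160/20) = 2.0794; ln(160/50) = 1.1632; ln(160/60) = 0.9808; ln(160/150) = 0.0645.
W = 4.287960 / 7 = 0.613.

0.613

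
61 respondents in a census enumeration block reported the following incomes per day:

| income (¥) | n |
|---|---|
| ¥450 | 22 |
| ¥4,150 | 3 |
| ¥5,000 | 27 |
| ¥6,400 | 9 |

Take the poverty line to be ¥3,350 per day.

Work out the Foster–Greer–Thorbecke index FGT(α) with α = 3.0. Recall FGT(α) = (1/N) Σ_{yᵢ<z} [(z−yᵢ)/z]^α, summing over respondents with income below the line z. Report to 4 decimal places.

0.2340

Below the line: 22×¥450 (q = 22 of N = 61).
Relative gaps: (3350−450)/3350 = 0.8657 (×22).
Raised to α = 3.0: 0.64872 (×22).
Sum = 14.271915; FGT(3.0) = 14.271915 / 61 = 0.2340.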